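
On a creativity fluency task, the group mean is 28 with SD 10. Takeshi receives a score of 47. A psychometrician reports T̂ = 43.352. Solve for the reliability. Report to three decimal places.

T̂ = ρX + (1 − ρ)μ  ⇒  T̂ − μ = ρ(X − μ)
ρ = (T̂ − μ)/(X − μ) = (43.352 − 28) / (47 − 28) = 15.352 / 19.0 = 0.80800

0.808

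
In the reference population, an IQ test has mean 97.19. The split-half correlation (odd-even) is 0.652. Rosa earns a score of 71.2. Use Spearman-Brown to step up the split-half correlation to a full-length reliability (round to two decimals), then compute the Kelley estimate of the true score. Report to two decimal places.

Spearman-Brown: ρ = 2r/(1 + r) = 2(0.652)/(1 + 0.652) = 1.3040/1.652 = 0.7893 → 0.79
T̂ = ρX + (1 − ρ)μ
  = 0.79 × 71.2 + 0.21 × 97.19
  = 56.248 + 20.4099
  = 76.658
  ≈ 76.66

76.66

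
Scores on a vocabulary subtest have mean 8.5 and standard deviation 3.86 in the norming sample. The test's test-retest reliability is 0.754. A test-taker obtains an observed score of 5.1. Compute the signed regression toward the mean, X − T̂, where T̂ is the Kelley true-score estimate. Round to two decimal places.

-0.84

T̂ = ρX + (1 − ρ)μ
  = 0.754 × 5.1 + 0.246 × 8.5
  = 3.8454 + 2.0910
  = 5.9364
  ≈ 5.936
X − T̂ = 5.1 − 5.936 = -0.836 → -0.84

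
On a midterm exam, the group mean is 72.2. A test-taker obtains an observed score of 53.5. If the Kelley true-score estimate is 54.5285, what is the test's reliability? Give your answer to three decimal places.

T̂ = ρX + (1 − ρ)μ  ⇒  T̂ − μ = ρ(X − μ)
ρ = (T̂ − μ)/(X − μ) = (54.5285 − 72.2) / (53.5 − 72.2) = -17.6715 / -18.7 = 0.94500

0.945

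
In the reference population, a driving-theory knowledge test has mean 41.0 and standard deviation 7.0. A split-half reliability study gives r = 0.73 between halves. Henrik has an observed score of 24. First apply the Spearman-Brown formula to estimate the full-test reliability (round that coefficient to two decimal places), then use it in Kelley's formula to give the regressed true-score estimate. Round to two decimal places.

26.72

Spearman-Brown: ρ = 2r/(1 + r) = 2(0.73)/(1 + 0.73) = 1.460/1.73 = 0.8439 → 0.84
T̂ = ρX + (1 − ρ)μ
  = 0.84 × 24 + 0.16 × 41.0
  = 20.16 + 6.560
  = 26.720
  ≈ 26.72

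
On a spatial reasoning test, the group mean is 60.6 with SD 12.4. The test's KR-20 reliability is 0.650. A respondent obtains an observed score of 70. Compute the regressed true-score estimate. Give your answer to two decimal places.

66.71

T̂ = ρX + (1 − ρ)μ
  = 0.650 × 70 + 0.350 × 60.6
  = 45.500 + 21.2100
  = 66.710
  ≈ 66.71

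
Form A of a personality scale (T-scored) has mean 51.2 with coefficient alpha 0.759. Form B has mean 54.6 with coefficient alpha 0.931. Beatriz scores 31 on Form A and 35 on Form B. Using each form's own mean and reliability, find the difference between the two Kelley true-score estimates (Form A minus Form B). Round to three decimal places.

T̂_A = 0.759(31) + 0.241(51.2) = 35.86820
T̂_B = 0.931(35) + 0.069(54.6) = 36.35240
T̂_A − T̂_B = -0.48420

-0.484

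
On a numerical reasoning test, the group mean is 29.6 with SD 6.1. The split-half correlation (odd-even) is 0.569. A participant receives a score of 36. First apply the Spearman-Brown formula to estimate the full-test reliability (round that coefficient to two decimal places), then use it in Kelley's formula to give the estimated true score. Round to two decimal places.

34.27

Spearman-Brown: ρ = 2r/(1 + r) = 2(0.569)/(1 + 0.569) = 1.1380/1.569 = 0.7253 → 0.73
T̂ = 0.73(36) + 0.27(29.6) = 26.28 + 7.992 = 34.272 → 34.27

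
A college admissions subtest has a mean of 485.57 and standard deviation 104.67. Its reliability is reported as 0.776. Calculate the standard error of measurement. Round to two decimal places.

49.54

SEM = SD · √(1 − ρ) = 104.67 × √0.224 = 104.67 × 0.4733 = 49.539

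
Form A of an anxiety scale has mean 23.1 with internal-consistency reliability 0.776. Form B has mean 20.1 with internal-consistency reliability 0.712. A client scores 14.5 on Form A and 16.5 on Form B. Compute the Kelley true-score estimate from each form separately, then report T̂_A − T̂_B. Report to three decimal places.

-1.110

T̂_A = 0.776(14.5) + 0.224(23.1) = 16.42640
T̂_B = 0.712(16.5) + 0.288(20.1) = 17.53680
T̂_A − T̂_B = -1.11040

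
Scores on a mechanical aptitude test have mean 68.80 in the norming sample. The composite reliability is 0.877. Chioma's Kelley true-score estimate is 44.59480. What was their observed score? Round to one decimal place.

41.2

T̂ = ρX + (1 − ρ)μ  ⇒  X = (T̂ − (1 − ρ)μ) / ρ
X = (44.59480 − 0.123 × 68.80) / 0.877 = (44.59480 − 8.46240) / 0.877 = 36.13240 / 0.877 = 41.200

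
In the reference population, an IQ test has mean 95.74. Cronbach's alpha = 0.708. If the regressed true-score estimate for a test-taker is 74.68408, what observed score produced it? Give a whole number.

66

T̂ = ρX + (1 − ρ)μ  ⇒  X = (T̂ − (1 − ρ)μ) / ρ
X = (74.68408 − 0.292 × 95.74) / 0.708 = (74.68408 − 27.95608) / 0.708 = 46.72800 / 0.708 = 66.00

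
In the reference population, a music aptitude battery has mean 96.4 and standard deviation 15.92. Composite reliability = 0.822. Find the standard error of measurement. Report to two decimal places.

SEM = SD · √(1 − ρ) = 15.92 × √0.178 = 15.92 × 0.4219 = 6.717

6.72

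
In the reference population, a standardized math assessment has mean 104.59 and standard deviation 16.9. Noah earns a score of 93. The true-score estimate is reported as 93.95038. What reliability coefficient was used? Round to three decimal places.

0.918

T̂ = ρX + (1 − ρ)μ  ⇒  T̂ − μ = ρ(X − μ)
ρ = (T̂ − μ)/(X − μ) = (93.95038 − 104.59) / (93 − 104.59) = -10.63962 / -11.59 = 0.91800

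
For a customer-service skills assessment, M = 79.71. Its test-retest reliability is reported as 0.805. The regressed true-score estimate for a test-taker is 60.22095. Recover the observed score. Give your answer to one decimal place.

T̂ = ρX + (1 − ρ)μ  ⇒  X = (T̂ − (1 − ρ)μ) / ρ
X = (60.22095 − 0.195 × 79.71) / 0.805 = (60.22095 − 15.54345) / 0.805 = 44.67750 / 0.805 = 55.500

55.5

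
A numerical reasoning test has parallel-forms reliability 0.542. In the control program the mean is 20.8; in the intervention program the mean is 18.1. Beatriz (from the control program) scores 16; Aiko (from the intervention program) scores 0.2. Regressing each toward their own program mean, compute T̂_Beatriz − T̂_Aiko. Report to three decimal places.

T̂_Beatriz = 0.542(16) + 0.458(20.8) = 18.19840
T̂_Aiko = 0.542(0.2) + 0.458(18.1) = 8.39820
Difference = 18.19840 − 8.39820 = 9.80020

9.800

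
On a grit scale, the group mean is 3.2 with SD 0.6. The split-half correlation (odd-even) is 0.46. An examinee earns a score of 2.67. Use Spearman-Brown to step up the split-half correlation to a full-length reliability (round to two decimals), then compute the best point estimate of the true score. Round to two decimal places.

2.87

Spearman-Brown: ρ = 2r/(1 + r) = 2(0.46)/(1 + 0.46) = 0.920/1.46 = 0.6301 → 0.63
T̂ = ρX + (1 − ρ)μ
  = 0.63 × 2.67 + 0.37 × 3.2
  = 1.6821 + 1.184
  = 2.866
  ≈ 2.87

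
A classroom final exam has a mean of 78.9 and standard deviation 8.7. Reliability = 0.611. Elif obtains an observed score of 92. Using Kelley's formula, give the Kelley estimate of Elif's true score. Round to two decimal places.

86.90

T̂ = 0.611(92) + 0.389(78.9) = 56.212 + 30.6921 = 86.904 → 86.90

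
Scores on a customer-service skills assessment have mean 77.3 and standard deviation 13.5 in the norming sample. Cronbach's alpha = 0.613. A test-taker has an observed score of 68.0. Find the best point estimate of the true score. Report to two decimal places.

71.60

T̂ = ρX + (1 − ρ)μ
  = 0.613 × 68.0 + 0.387 × 77.3
  = 41.6840 + 29.9151
  = 71.599
  ≈ 71.60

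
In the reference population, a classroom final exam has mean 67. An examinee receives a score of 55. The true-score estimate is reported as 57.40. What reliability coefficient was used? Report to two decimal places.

T̂ = ρX + (1 − ρ)μ  ⇒  T̂ − μ = ρ(X − μ)
ρ = (T̂ − μ)/(X − μ) = (57.40 − 67) / (55 − 67) = -9.60 / -12.0 = 0.8000

0.80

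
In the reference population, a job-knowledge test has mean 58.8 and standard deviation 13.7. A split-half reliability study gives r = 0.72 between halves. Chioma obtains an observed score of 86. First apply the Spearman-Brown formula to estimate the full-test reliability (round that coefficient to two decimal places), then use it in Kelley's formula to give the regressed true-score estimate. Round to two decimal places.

81.65

Spearman-Brown: ρ = 2r/(1 + r) = 2(0.72)/(1 + 0.72) = 1.440/1.72 = 0.8372 → 0.84
Kelley's formula gives T̂ = 0.84·86 + 0.16·58.8 = 72.24 + 9.408 = 81.648.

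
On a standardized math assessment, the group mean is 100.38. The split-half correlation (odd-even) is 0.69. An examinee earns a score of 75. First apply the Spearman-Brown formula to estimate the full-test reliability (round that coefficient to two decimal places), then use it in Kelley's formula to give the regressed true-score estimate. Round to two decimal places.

Spearman-Brown: ρ = 2r/(1 + r) = 2(0.69)/(1 + 0.69) = 1.380/1.69 = 0.8166 → 0.82
Regress the observed score toward the mean by the unreliability: T̂ = 0.82·75 + 0.18·100.38 = 61.50 + 18.0684 = 79.568.

79.57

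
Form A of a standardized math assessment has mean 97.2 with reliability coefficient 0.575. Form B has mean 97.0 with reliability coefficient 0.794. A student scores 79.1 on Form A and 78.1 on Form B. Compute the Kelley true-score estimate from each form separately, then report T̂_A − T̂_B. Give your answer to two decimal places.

4.80

T̂_A = 0.575(79.1) + 0.425(97.2) = 86.7925
T̂_B = 0.794(78.1) + 0.206(97.0) = 81.9934
T̂_A − T̂_B = 4.7991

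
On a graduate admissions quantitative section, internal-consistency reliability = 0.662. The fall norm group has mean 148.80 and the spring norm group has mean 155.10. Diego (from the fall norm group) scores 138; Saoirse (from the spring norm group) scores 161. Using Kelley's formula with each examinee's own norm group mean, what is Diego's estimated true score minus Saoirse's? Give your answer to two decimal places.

-17.36

T̂_Diego = 0.662(138) + 0.338(148.80) = 141.6504
T̂_Saoirse = 0.662(161) + 0.338(155.10) = 159.0058
Difference = 141.6504 − 159.0058 = -17.3554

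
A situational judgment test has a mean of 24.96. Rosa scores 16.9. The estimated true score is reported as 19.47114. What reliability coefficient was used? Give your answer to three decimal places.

T̂ = ρX + (1 − ρ)μ  ⇒  T̂ − μ = ρ(X − μ)
ρ = (T̂ − μ)/(X − μ) = (19.47114 − 24.96) / (16.9 − 24.96) = -5.48886 / -8.06 = 0.68100

0.681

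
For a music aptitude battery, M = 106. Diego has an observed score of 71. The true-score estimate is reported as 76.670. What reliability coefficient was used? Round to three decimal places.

T̂ = ρX + (1 − ρ)μ  ⇒  T̂ − μ = ρ(X − μ)
ρ = (T̂ − μ)/(X − μ) = (76.670 − 106) / (71 − 106) = -29.330 / -35.0 = 0.83800

0.838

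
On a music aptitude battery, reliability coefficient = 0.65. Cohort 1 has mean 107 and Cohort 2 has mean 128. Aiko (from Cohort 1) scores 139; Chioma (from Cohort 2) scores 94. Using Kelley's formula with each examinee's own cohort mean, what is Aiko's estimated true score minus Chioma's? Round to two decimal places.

21.90

T̂_Aiko = 0.65(139) + 0.35(107) = 127.8000
T̂_Chioma = 0.65(94) + 0.35(128) = 105.9000
Difference = 127.8000 − 105.9000 = 21.9000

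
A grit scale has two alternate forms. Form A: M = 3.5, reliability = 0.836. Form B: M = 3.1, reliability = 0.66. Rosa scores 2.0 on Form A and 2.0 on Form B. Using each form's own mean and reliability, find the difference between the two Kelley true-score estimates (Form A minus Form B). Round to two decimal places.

-0.13

T̂_A = 0.836(2.0) + 0.164(3.5) = 2.2460
T̂_B = 0.66(2.0) + 0.34(3.1) = 2.3740
T̂_A − T̂_B = -0.1280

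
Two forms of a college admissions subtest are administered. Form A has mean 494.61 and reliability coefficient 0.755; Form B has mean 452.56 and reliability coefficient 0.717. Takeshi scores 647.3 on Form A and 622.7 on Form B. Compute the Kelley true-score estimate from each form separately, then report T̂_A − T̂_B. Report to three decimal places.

T̂_A = 0.755(647.3) + 0.245(494.61) = 609.89095
T̂_B = 0.717(622.7) + 0.283(452.56) = 574.55038
T̂_A − T̂_B = 35.34057

35.341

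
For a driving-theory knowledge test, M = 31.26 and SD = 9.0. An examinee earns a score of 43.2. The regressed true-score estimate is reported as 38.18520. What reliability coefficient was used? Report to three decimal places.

0.580

T̂ = ρX + (1 − ρ)μ  ⇒  T̂ − μ = ρ(X − μ)
ρ = (T̂ − μ)/(X − μ) = (38.18520 − 31.26) / (43.2 − 31.26) = 6.92520 / 11.94 = 0.58000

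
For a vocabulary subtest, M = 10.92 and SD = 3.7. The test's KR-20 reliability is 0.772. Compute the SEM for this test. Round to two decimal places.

1.77

SEM = SD · √(1 − ρ) = 3.7 × √0.228 = 3.7 × 0.4775 = 1.767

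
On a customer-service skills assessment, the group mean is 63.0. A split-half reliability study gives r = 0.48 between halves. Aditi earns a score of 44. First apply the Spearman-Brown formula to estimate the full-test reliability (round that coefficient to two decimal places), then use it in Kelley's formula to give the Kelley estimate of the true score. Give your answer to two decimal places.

50.65

Spearman-Brown: ρ = 2r/(1 + r) = 2(0.48)/(1 + 0.48) = 0.960/1.48 = 0.6486 → 0.65
T̂ = ρX + (1 − ρ)μ
  = 0.65 × 44 + 0.35 × 63.0
  = 28.60 + 22.050
  = 50.650
  ≈ 50.65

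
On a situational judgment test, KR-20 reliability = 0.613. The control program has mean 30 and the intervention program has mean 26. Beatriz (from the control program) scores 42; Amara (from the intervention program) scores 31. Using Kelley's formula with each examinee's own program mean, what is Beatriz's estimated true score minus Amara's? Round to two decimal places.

T̂_Beatriz = 0.613(42) + 0.387(30) = 37.3560
T̂_Amara = 0.613(31) + 0.387(26) = 29.0650
Difference = 37.3560 − 29.0650 = 8.2910

8.29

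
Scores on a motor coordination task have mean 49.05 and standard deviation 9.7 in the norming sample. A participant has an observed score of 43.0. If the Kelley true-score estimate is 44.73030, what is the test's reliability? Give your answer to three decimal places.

0.714

T̂ = ρX + (1 − ρ)μ  ⇒  T̂ − μ = ρ(X − μ)
ρ = (T̂ − μ)/(X − μ) = (44.73030 − 49.05) / (43.0 − 49.05) = -4.31970 / -6.05 = 0.71400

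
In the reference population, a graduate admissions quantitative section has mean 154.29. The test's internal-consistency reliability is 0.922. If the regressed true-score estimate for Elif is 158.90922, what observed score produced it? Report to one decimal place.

T̂ = ρX + (1 − ρ)μ  ⇒  X = (T̂ − (1 − ρ)μ) / ρ
X = (158.90922 − 0.078 × 154.29) / 0.922 = (158.90922 − 12.03462) / 0.922 = 146.87460 / 0.922 = 159.300

159.3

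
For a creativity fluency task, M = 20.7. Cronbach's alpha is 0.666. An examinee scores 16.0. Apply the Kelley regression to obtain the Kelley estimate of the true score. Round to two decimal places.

17.57

T̂ = ρX + (1 − ρ)μ
  = 0.666 × 16.0 + 0.334 × 20.7
  = 10.6560 + 6.9138
  = 17.570
  ≈ 17.57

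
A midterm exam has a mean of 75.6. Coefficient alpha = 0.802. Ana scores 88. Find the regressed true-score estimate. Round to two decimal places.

85.54

T̂ = 0.802(88) + 0.198(75.6) = 70.576 + 14.9688 = 85.545 → 85.54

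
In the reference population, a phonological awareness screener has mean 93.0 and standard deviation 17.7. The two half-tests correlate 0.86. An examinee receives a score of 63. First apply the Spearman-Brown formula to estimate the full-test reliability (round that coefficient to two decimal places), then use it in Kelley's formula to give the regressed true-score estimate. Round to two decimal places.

Spearman-Brown: ρ = 2r/(1 + r) = 2(0.86)/(1 + 0.86) = 1.720/1.86 = 0.9247 → 0.92
T̂ = ρX + (1 − ρ)μ
  = 0.92 × 63 + 0.08 × 93.0
  = 57.96 + 7.440
  = 65.400
  ≈ 65.40

65.40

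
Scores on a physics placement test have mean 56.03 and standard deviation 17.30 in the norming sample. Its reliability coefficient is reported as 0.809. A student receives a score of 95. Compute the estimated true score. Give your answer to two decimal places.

Regress the observed score toward the mean by the unreliability: T̂ = 0.809·95 + 0.191·56.03 = 76.855 + 10.70173 = 87.557.

87.56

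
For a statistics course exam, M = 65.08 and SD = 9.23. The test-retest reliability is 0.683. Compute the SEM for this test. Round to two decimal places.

SEM = SD · √(1 − ρ) = 9.23 × √0.317 = 9.23 × 0.5630 = 5.197

5.20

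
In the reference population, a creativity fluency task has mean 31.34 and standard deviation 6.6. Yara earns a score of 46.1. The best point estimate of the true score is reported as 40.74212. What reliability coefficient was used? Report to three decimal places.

0.637

T̂ = ρX + (1 − ρ)μ  ⇒  T̂ − μ = ρ(X − μ)
ρ = (T̂ − μ)/(X − μ) = (40.74212 − 31.34) / (46.1 − 31.34) = 9.40212 / 14.76 = 0.63700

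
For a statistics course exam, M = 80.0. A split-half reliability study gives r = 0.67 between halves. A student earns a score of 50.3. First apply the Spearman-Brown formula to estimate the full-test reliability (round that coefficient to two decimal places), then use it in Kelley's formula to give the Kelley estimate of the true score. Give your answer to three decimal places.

56.240

Spearman-Brown: ρ = 2r/(1 + r) = 2(0.67)/(1 + 0.67) = 1.340/1.67 = 0.8024 → 0.80
T̂ = 0.80(50.3) + 0.20(80.0) = 40.240 + 16.000 = 56.2400 → 56.240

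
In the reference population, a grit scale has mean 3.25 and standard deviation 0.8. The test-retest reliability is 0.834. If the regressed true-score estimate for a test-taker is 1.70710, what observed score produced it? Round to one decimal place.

T̂ = ρX + (1 − ρ)μ  ⇒  X = (T̂ − (1 − ρ)μ) / ρ
X = (1.70710 − 0.166 × 3.25) / 0.834 = (1.70710 − 0.53950) / 0.834 = 1.16760 / 0.834 = 1.400

1.4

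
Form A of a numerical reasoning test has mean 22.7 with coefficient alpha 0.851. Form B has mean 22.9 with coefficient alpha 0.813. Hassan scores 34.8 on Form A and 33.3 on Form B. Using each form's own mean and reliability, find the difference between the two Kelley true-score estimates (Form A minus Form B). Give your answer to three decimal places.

1.642

T̂_A = 0.851(34.8) + 0.149(22.7) = 32.99710
T̂_B = 0.813(33.3) + 0.187(22.9) = 31.35520
T̂_A − T̂_B = 1.64190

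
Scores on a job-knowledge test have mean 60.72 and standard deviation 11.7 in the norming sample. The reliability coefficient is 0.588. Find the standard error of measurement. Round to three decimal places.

7.510

SEM = SD · √(1 − ρ) = 11.7 × √0.412 = 11.7 × 0.6419 = 7.5099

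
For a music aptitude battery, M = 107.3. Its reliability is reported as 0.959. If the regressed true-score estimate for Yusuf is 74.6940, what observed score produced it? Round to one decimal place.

T̂ = ρX + (1 − ρ)μ  ⇒  X = (T̂ − (1 − ρ)μ) / ρ
X = (74.6940 − 0.041 × 107.3) / 0.959 = (74.6940 − 4.3993) / 0.959 = 70.2947 / 0.959 = 73.300

73.3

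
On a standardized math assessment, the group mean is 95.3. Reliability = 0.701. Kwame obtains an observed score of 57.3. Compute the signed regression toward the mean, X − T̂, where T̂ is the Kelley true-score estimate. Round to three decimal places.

T̂ = 0.701(57.3) + 0.299(95.3) = 40.1673 + 28.4947 = 68.66200 → 68.6620
X − T̂ = 57.3 − 68.6620 = -11.3620 → -11.362

-11.362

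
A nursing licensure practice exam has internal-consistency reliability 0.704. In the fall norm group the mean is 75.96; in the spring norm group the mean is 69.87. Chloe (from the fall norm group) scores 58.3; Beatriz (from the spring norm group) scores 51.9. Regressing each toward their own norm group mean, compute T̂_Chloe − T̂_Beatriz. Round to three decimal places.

T̂_Chloe = 0.704(58.3) + 0.296(75.96) = 63.52736
T̂_Beatriz = 0.704(51.9) + 0.296(69.87) = 57.21912
Difference = 63.52736 − 57.21912 = 6.30824

6.308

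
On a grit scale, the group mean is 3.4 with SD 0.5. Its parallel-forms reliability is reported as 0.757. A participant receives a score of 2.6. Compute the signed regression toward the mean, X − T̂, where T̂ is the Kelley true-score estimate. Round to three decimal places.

-0.194

Regress the observed score toward the mean by the unreliability: T̂ = 0.757·2.6 + 0.243·3.4 = 1.9682 + 0.8262 = 2.79440.
X − T̂ = 2.6 − 2.7944 = -0.1944 → -0.194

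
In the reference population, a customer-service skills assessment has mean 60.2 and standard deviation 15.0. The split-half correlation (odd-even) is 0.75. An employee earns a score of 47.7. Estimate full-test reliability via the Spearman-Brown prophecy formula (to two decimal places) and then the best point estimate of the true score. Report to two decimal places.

49.45

Spearman-Brown: ρ = 2r/(1 + r) = 2(0.75)/(1 + 0.75) = 1.500/1.75 = 0.8571 → 0.86
T̂ = ρX + (1 − ρ)μ
  = 0.86 × 47.7 + 0.14 × 60.2
  = 41.022 + 8.428
  = 49.450
  ≈ 49.45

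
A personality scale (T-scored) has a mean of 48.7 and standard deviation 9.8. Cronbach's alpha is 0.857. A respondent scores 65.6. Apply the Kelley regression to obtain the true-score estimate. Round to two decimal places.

T̂ = ρX + (1 − ρ)μ
  = 0.857 × 65.6 + 0.143 × 48.7
  = 56.2192 + 6.9641
  = 63.183
  ≈ 63.18

63.18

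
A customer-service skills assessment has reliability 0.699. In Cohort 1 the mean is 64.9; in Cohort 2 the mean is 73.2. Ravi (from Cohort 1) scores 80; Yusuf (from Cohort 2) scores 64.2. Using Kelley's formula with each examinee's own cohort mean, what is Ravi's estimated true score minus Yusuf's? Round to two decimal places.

8.55

T̂_Ravi = 0.699(80) + 0.301(64.9) = 75.4549
T̂_Yusuf = 0.699(64.2) + 0.301(73.2) = 66.9090
Difference = 75.4549 − 66.9090 = 8.5459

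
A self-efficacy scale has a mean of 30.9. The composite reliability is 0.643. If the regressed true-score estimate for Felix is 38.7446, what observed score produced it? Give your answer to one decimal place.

T̂ = ρX + (1 − ρ)μ  ⇒  X = (T̂ − (1 − ρ)μ) / ρ
X = (38.7446 − 0.357 × 30.9) / 0.643 = (38.7446 − 11.0313) / 0.643 = 27.7133 / 0.643 = 43.100

43.1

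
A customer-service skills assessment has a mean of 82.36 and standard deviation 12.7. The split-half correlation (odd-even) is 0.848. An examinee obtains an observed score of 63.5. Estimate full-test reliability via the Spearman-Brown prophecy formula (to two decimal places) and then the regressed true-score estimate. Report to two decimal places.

Spearman-Brown: ρ = 2r/(1 + r) = 2(0.848)/(1 + 0.848) = 1.6960/1.848 = 0.9177 → 0.92
T̂ = ρX + (1 − ρ)μ
  = 0.92 × 63.5 + 0.08 × 82.36
  = 58.420 + 6.5888
  = 65.009
  ≈ 65.01

65.01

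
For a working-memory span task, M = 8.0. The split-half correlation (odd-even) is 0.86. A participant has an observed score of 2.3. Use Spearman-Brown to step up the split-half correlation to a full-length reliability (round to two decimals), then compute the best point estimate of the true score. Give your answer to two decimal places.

2.76

Spearman-Brown: ρ = 2r/(1 + r) = 2(0.86)/(1 + 0.86) = 1.720/1.86 = 0.9247 → 0.92
T̂ = ρX + (1 − ρ)μ
  = 0.92 × 2.3 + 0.08 × 8.0
  = 2.116 + 0.640
  = 2.756
  ≈ 2.76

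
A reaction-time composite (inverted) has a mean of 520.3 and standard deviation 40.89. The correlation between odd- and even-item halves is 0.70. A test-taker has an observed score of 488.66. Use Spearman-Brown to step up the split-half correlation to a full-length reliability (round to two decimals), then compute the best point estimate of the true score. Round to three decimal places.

494.355

Spearman-Brown: ρ = 2r/(1 + r) = 2(0.70)/(1 + 0.70) = 1.400/1.70 = 0.8235 → 0.82
Weight the observed score by reliability and the mean by (1 − reliability): T̂ = 0.82·488.66 + 0.18·520.3 = 400.7012 + 93.654 = 494.3552.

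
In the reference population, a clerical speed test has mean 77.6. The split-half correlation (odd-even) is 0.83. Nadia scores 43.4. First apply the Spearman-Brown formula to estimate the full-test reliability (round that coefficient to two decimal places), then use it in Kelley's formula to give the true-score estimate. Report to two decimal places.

46.48

Spearman-Brown: ρ = 2r/(1 + r) = 2(0.83)/(1 + 0.83) = 1.660/1.83 = 0.9071 → 0.91
T̂ = ρX + (1 − ρ)μ
  = 0.91 × 43.4 + 0.09 × 77.6
  = 39.494 + 6.984
  = 46.478
  ≈ 46.48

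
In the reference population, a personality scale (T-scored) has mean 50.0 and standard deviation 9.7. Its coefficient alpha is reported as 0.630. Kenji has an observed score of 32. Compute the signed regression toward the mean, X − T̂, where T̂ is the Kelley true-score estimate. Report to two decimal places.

-6.66

T̂ = 0.630(32) + 0.370(50.0) = 20.160 + 18.5000 = 38.6600 → 38.660
X − T̂ = 32 − 38.660 = -6.660 → -6.66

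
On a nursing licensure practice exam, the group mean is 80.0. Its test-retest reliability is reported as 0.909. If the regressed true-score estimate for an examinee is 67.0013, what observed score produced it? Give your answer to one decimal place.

T̂ = ρX + (1 − ρ)μ  ⇒  X = (T̂ − (1 − ρ)μ) / ρ
X = (67.0013 − 0.091 × 80.0) / 0.909 = (67.0013 − 7.2800) / 0.909 = 59.7213 / 0.909 = 65.700

65.7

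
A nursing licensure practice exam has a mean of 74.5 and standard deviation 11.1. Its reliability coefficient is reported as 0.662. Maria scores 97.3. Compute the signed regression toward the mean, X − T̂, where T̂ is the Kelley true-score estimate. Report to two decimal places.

7.71

T̂ = ρX + (1 − ρ)μ
  = 0.662 × 97.3 + 0.338 × 74.5
  = 64.4126 + 25.1810
  = 89.5936
  ≈ 89.594
X − T̂ = 97.3 − 89.594 = 7.706 → 7.71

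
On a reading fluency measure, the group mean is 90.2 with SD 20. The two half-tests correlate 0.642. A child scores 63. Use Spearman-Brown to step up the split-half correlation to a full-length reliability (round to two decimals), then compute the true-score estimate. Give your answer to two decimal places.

68.98

Spearman-Brown: ρ = 2r/(1 + r) = 2(0.642)/(1 + 0.642) = 1.2840/1.642 = 0.7820 → 0.78
Regress the observed score toward the mean by the unreliability: T̂ = 0.78·63 + 0.22·90.2 = 49.14 + 19.844 = 68.984.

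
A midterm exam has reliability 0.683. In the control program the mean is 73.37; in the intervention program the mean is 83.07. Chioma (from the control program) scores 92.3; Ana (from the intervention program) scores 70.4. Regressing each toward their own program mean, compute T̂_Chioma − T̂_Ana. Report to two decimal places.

T̂_Chioma = 0.683(92.3) + 0.317(73.37) = 86.2992
T̂_Ana = 0.683(70.4) + 0.317(83.07) = 74.4164
Difference = 86.2992 − 74.4164 = 11.8828

11.88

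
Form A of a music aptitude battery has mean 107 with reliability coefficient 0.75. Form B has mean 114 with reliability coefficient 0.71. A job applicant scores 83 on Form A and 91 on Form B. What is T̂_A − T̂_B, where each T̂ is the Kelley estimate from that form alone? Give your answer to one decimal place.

-8.7

T̂_A = 0.75(83) + 0.25(107) = 89.000
T̂_B = 0.71(91) + 0.29(114) = 97.670
T̂_A − T̂_B = -8.670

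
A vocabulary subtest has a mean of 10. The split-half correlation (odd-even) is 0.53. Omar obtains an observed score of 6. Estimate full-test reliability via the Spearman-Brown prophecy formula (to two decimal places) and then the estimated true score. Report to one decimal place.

Spearman-Brown: ρ = 2r/(1 + r) = 2(0.53)/(1 + 0.53) = 1.060/1.53 = 0.6928 → 0.69
Regress the observed score toward the mean by the unreliability: T̂ = 0.69·6 + 0.31·10 = 4.14 + 3.10 = 7.24.

7.2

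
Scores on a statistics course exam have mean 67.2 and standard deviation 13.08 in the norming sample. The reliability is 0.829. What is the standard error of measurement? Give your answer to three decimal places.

SEM = SD · √(1 − ρ) = 13.08 × √0.171 = 13.08 × 0.4135 = 5.4089

5.409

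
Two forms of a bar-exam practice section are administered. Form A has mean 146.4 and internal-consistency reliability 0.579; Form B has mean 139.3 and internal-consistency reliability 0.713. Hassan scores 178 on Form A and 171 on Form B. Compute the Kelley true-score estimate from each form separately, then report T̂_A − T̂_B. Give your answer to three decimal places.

2.794

T̂_A = 0.579(178) + 0.421(146.4) = 164.69640
T̂_B = 0.713(171) + 0.287(139.3) = 161.90210
T̂_A − T̂_B = 2.79430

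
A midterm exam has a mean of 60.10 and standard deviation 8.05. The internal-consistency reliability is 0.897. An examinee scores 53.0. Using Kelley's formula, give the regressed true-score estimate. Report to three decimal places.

53.731

Kelley's formula gives T̂ = 0.897·53.0 + 0.103·60.10 = 47.5410 + 6.19030 = 53.7313.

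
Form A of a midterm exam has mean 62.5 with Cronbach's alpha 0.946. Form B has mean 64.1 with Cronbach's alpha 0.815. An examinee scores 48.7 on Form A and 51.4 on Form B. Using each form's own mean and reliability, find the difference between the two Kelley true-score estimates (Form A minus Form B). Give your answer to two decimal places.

T̂_A = 0.946(48.7) + 0.054(62.5) = 49.4452
T̂_B = 0.815(51.4) + 0.185(64.1) = 53.7495
T̂_A − T̂_B = -4.3043

-4.30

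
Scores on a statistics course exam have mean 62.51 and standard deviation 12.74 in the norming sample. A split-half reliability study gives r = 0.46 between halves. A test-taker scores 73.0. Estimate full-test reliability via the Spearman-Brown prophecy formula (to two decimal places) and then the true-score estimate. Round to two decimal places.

Spearman-Brown: ρ = 2r/(1 + r) = 2(0.46)/(1 + 0.46) = 0.920/1.46 = 0.6301 → 0.63
T̂ = 0.63(73.0) + 0.37(62.51) = 45.990 + 23.1287 = 69.119 → 69.12

69.12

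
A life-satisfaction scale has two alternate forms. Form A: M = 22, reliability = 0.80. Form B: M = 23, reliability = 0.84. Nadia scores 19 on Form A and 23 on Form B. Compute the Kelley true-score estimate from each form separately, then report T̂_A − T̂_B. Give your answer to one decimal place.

T̂_A = 0.80(19) + 0.20(22) = 19.600
T̂_B = 0.84(23) + 0.16(23) = 23.000
T̂_A − T̂_B = -3.400

-3.4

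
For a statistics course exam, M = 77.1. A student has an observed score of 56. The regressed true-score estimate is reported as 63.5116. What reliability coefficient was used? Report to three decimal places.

0.644

T̂ = ρX + (1 − ρ)μ  ⇒  T̂ − μ = ρ(X − μ)
ρ = (T̂ − μ)/(X − μ) = (63.5116 − 77.1) / (56 − 77.1) = -13.5884 / -21.1 = 0.64400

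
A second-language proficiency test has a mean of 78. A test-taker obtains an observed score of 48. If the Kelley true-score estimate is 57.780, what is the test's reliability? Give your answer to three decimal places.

0.674

T̂ = ρX + (1 − ρ)μ  ⇒  T̂ − μ = ρ(X − μ)
ρ = (T̂ − μ)/(X − μ) = (57.780 − 78) / (48 − 78) = -20.220 / -30.0 = 0.67400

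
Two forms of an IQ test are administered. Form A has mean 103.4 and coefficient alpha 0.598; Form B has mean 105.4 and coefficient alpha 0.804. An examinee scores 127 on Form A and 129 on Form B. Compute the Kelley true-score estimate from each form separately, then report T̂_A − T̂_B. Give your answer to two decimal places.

-6.86

T̂_A = 0.598(127) + 0.402(103.4) = 117.5128
T̂_B = 0.804(129) + 0.196(105.4) = 124.3744
T̂_A − T̂_B = -6.8616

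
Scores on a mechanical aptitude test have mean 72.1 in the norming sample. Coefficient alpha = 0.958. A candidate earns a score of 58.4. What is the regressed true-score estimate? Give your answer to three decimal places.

58.975

Regress the observed score toward the mean by the unreliability: T̂ = 0.958·58.4 + 0.042·72.1 = 55.9472 + 3.0282 = 58.9754.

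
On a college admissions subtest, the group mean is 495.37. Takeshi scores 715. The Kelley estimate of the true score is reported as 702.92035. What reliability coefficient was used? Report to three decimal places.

T̂ = ρX + (1 − ρ)μ  ⇒  T̂ − μ = ρ(X − μ)
ρ = (T̂ − μ)/(X − μ) = (702.92035 − 495.37) / (715 − 495.37) = 207.55035 / 219.63 = 0.94500

0.945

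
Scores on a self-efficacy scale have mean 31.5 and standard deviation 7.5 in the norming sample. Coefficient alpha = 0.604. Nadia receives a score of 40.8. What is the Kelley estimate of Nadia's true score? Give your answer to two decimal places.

T̂ = ρX + (1 − ρ)μ
  = 0.604 × 40.8 + 0.396 × 31.5
  = 24.6432 + 12.4740
  = 37.117
  ≈ 37.12

37.12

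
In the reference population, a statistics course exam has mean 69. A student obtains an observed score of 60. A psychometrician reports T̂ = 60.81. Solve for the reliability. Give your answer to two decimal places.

T̂ = ρX + (1 − ρ)μ  ⇒  T̂ − μ = ρ(X − μ)
ρ = (T̂ − μ)/(X − μ) = (60.81 − 69) / (60 − 69) = -8.19 / -9.0 = 0.9100

0.91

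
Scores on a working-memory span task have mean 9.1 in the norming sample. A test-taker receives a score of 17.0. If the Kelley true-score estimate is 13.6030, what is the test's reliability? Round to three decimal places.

0.570

T̂ = ρX + (1 − ρ)μ  ⇒  T̂ − μ = ρ(X − μ)
ρ = (T̂ − μ)/(X − μ) = (13.6030 − 9.1) / (17.0 − 9.1) = 4.5030 / 7.9 = 0.57000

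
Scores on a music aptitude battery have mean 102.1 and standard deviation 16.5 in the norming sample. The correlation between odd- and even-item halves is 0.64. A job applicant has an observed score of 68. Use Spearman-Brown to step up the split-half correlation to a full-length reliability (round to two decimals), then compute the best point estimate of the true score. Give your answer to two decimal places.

75.50

Spearman-Brown: ρ = 2r/(1 + r) = 2(0.64)/(1 + 0.64) = 1.280/1.64 = 0.7805 → 0.78
T̂ = ρX + (1 − ρ)μ
  = 0.78 × 68 + 0.22 × 102.1
  = 53.04 + 22.462
  = 75.502
  ≈ 75.50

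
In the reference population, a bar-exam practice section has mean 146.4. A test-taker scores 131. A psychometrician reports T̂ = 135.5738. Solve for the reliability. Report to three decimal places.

0.703

T̂ = ρX + (1 − ρ)μ  ⇒  T̂ − μ = ρ(X − μ)
ρ = (T̂ − μ)/(X − μ) = (135.5738 − 146.4) / (131 − 146.4) = -10.8262 / -15.4 = 0.70300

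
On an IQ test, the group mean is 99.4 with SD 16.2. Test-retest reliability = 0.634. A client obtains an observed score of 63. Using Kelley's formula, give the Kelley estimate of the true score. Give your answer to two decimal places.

T̂ = 0.634(63) + 0.366(99.4) = 39.942 + 36.3804 = 76.322 → 76.32

76.32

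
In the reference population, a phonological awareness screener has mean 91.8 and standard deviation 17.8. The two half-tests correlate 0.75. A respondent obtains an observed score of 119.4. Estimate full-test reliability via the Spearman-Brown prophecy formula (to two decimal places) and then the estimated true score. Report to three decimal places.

115.536

Spearman-Brown: ρ = 2r/(1 + r) = 2(0.75)/(1 + 0.75) = 1.500/1.75 = 0.8571 → 0.86
Regress the observed score toward the mean by the unreliability: T̂ = 0.86·119.4 + 0.14·91.8 = 102.684 + 12.852 = 115.5360.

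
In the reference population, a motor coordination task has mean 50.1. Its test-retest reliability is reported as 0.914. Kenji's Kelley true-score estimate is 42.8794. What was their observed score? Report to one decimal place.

42.2

T̂ = ρX + (1 − ρ)μ  ⇒  X = (T̂ − (1 − ρ)μ) / ρ
X = (42.8794 − 0.086 × 50.1) / 0.914 = (42.8794 − 4.3086) / 0.914 = 38.5708 / 0.914 = 42.200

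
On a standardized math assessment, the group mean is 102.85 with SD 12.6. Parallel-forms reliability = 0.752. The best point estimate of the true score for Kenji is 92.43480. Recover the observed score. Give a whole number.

T̂ = ρX + (1 − ρ)μ  ⇒  X = (T̂ − (1 − ρ)μ) / ρ
X = (92.43480 − 0.248 × 102.85) / 0.752 = (92.43480 − 25.50680) / 0.752 = 66.92800 / 0.752 = 89.00

89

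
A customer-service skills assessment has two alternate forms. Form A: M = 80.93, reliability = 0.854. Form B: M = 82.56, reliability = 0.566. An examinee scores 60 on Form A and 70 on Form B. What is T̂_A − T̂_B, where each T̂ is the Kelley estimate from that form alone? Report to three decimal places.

T̂_A = 0.854(60) + 0.146(80.93) = 63.05578
T̂_B = 0.566(70) + 0.434(82.56) = 75.45104
T̂_A − T̂_B = -12.39526

-12.395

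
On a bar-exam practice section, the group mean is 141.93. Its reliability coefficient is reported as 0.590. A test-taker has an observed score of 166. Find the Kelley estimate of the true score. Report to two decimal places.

156.13

T̂ = 0.590(166) + 0.410(141.93) = 97.940 + 58.19130 = 156.131 → 156.13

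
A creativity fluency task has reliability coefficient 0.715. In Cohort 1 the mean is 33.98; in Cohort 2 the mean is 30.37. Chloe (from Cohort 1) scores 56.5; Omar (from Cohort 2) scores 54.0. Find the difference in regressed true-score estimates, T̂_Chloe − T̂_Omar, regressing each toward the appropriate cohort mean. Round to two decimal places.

T̂_Chloe = 0.715(56.5) + 0.285(33.98) = 50.0818
T̂_Omar = 0.715(54.0) + 0.285(30.37) = 47.2655
Difference = 50.0818 − 47.2655 = 2.8163

2.82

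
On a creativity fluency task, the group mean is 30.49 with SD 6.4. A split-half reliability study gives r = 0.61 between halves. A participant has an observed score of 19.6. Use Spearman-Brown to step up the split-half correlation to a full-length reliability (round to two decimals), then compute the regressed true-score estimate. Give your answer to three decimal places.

22.214

Spearman-Brown: ρ = 2r/(1 + r) = 2(0.61)/(1 + 0.61) = 1.220/1.61 = 0.7578 → 0.76
Weight the observed score by reliability and the mean by (1 − reliability): T̂ = 0.76·19.6 + 0.24·30.49 = 14.896 + 7.3176 = 22.2136.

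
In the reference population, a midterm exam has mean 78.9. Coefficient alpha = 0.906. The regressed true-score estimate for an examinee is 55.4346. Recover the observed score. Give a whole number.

T̂ = ρX + (1 − ρ)μ  ⇒  X = (T̂ − (1 − ρ)μ) / ρ
X = (55.4346 − 0.094 × 78.9) / 0.906 = (55.4346 − 7.4166) / 0.906 = 48.0180 / 0.906 = 53.00

53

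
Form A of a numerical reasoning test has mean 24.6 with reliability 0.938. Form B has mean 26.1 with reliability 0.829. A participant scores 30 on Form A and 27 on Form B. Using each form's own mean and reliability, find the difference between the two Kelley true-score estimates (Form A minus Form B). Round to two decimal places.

T̂_A = 0.938(30) + 0.062(24.6) = 29.6652
T̂_B = 0.829(27) + 0.171(26.1) = 26.8461
T̂_A − T̂_B = 2.8191

2.82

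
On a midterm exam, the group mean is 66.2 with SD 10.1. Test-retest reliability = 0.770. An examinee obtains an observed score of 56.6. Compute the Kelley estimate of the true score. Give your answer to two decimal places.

T̂ = 0.770(56.6) + 0.230(66.2) = 43.5820 + 15.2260 = 58.808 → 58.81

58.81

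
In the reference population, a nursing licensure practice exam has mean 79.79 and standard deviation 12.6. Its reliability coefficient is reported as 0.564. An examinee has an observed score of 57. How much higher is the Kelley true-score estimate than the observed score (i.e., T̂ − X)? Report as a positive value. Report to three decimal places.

9.936

T̂ = 0.564(57) + 0.436(79.79) = 32.148 + 34.78844 = 66.93644 → 66.9364
T̂ − X = 66.9364 − 57 = 9.9364 → 9.936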